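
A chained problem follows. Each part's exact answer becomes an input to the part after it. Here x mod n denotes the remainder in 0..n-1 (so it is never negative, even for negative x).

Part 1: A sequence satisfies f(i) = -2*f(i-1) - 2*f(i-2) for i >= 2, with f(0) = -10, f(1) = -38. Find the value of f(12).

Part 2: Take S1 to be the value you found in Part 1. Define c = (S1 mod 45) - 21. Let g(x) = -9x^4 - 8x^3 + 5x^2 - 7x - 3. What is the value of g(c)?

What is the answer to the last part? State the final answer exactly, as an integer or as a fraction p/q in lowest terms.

-120442

Part 1: f(2) = -2*(-38) - 2*(-10) = 96; iterating: f(2)=96, f(3)=-116, f(4)=40, f(5)=152, f(6)=-384, f(7)=464, f(8)=-160, f(9)=-608, f(10)=1536, f(11)=-1856, f(12)=640; answer 640
Part 2: S1 = 640; c = -11; -9*(-11)^4 - 8*(-11)^3 + 5*(-11)^2 - 7*(-11)^1 - 3 = (-131769) + (10648) + (605) + (77) + (-3) = -120442; answer -120442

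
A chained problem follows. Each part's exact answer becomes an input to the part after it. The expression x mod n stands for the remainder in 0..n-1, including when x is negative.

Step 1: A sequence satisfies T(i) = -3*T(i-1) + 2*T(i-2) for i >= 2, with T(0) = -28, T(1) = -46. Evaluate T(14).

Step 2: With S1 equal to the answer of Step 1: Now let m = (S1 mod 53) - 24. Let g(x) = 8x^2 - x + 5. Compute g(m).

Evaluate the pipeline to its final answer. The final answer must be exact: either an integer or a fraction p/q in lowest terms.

Step 1: T(2) = -3*(-46) + 2*(-28) = 82; iterating: T(2)=82, T(3)=-338, T(4)=1178, T(5)=-4210, T(6)=14986, T(7)=-53378, T(8)=190106, T(9)=-677074, T(10)=2411434, T(11)=-8588450, T(12)=30588218, T(13)=-108941554, T(14)=388001098; answer 388001098
Step 2: S1 = 388001098; m = -1; 8*(-1)^2 - 1*(-1)^1 + 5 = (8) + (1) + (5) = 14; answer 14

14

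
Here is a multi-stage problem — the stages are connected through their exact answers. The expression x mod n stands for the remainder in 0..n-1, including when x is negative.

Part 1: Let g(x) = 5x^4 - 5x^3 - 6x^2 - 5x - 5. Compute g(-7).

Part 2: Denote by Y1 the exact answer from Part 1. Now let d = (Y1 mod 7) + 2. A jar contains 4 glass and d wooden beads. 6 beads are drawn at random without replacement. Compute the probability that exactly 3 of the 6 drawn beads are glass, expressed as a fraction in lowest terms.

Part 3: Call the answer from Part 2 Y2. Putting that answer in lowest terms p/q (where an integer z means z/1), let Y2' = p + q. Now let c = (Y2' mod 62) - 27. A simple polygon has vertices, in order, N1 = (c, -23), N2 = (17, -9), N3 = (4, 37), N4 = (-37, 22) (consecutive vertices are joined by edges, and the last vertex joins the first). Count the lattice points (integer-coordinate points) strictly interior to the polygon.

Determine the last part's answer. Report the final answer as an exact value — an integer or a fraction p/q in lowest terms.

Part 1: 5*(-7)^4 - 5*(-7)^3 - 6*(-7)^2 - 5*(-7)^1 - 5 = (12005) + (1715) + (-294) + (35) + (-5) = 13456; answer 13456
Part 2: Y1 = 13456; d = 4; total draws C(8,6) = 28; favorable C(4,3)*C(4,3) = 16; P = 4/7; answer 4/7
Part 3: Y2 = 4/7; threaded value p + q = 11; c = -16; cross terms: (-16*-9 - 17*-23)=535, (17*37 - 4*-9)=665, (4*22 - -37*37)=1457, (-37*-23 - -16*22)=1203; twice the area = |3860| = 3860; area = 1930; boundary points = 1 + 1 + 1 + 3 = 6; strictly interior points = area - boundary/2 + 1 = 1928; answer 1928

1928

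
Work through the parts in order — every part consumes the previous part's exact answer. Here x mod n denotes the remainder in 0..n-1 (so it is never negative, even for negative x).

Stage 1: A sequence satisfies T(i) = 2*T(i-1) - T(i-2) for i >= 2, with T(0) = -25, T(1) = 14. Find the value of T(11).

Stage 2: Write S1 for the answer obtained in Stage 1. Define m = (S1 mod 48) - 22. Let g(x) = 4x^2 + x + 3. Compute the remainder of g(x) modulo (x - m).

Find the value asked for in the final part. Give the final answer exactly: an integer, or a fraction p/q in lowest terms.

17

Stage 1: T(2) = 2*(14) - 1*(-25) = 53; iterating: T(2)=53, T(3)=92, T(4)=131, T(5)=170, T(6)=209, T(7)=248, T(8)=287, T(9)=326, T(10)=365, T(11)=404; answer 404
Stage 2: S1 = 404; m = -2; remainder = value at the root: 4*(-2)^2 + 1*(-2)^1 + 3 = (16) + (-2) + (3) = 17; answer 17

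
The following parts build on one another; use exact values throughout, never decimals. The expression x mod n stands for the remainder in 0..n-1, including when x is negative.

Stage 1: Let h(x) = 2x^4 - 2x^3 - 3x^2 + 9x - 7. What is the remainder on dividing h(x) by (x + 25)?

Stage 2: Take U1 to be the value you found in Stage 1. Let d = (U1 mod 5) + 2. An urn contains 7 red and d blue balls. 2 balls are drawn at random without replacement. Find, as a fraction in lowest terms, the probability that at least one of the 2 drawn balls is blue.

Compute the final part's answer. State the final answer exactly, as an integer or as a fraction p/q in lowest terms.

15/22

Stage 1: remainder = value at the root: 2*(-25)^4 - 2*(-25)^3 - 3*(-25)^2 + 9*(-25)^1 - 7 = (781250) + (31250) + (-1875) + (-225) + (-7) = 810393; answer 810393
Stage 2: U1 = 810393; d = 5; total draws C(12,2) = 66; complement C(7,2) = 21; favorable 66 - 21 = 45; P = 15/22; answer 15/22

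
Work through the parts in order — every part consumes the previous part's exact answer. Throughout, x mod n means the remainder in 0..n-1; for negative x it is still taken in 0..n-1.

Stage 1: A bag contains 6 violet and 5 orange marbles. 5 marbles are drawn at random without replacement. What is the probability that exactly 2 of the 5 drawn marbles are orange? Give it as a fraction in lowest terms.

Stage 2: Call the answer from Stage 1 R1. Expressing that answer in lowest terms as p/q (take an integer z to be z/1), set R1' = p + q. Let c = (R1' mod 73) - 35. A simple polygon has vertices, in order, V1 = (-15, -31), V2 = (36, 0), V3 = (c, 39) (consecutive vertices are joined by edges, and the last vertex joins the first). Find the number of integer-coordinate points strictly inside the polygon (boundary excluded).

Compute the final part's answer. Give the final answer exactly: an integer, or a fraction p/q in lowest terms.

1490

Stage 1: total draws C(11,5) = 462; favorable C(5,2)*C(6,3) = 200; P = 100/231; answer 100/231
Stage 2: R1 = 100/231; threaded value p + q = 331; c = 4; cross terms: (-15*0 - 36*-31)=1116, (36*39 - 4*0)=1404, (4*-31 - -15*39)=461; twice the area = |2981| = 2981; area = 2981/2; boundary points = 1 + 1 + 1 = 3; strictly interior points = area - boundary/2 + 1 = 1490; answer 1490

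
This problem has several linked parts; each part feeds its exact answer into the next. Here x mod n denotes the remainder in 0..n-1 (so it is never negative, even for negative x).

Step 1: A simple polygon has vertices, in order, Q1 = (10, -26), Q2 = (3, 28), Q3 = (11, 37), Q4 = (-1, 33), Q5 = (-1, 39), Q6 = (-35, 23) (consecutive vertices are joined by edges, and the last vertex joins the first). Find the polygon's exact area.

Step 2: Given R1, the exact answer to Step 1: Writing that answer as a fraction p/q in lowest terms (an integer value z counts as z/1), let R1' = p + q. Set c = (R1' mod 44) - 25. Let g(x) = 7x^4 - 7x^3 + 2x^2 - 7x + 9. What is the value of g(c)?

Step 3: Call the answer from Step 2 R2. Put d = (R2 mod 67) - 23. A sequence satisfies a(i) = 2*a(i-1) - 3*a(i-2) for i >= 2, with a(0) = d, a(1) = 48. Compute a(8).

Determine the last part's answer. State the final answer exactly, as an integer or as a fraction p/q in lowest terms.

1284

Step 1: cross terms: (10*28 - 3*-26)=358, (3*37 - 11*28)=-197, (11*33 - -1*37)=400, (-1*39 - -1*33)=-6, (-1*23 - -35*39)=1342, (-35*-26 - 10*23)=680; twice the area = |2577| = 2577; area = 2577/2; answer 2577/2
Step 2: R1 = 2577/2; threaded value p + q = 2579; c = 2; 7*(2)^4 - 7*(2)^3 + 2*(2)^2 - 7*(2)^1 + 9 = (112) + (-56) + (8) + (-14) + (9) = 59; answer 59
Step 3: R2 = 59; d = 36; a(2) = 2*(48) - 3*(36) = -12; iterating: a(2)=-12, a(3)=-168, a(4)=-300, a(5)=-96, a(6)=708, a(7)=1704, a(8)=1284; answer 1284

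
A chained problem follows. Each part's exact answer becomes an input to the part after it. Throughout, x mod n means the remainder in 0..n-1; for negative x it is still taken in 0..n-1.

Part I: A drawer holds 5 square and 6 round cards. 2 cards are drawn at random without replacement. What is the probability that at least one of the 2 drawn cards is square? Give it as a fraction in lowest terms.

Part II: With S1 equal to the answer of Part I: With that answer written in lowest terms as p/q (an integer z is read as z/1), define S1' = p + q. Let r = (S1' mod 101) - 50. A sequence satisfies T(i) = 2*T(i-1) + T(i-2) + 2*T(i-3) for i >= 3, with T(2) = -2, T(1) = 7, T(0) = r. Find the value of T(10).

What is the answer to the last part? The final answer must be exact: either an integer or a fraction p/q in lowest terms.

Part I: total draws C(11,2) = 55; complement C(6,2) = 15; favorable 55 - 15 = 40; P = 8/11; answer 8/11
Part II: S1 = 8/11; threaded value p + q = 19; r = -31; T(3) = 2*(-2) + 1*(7) + 2*(-31) = -59; iterating: T(3)=-59, T(4)=-106, T(5)=-275, T(6)=-774, T(7)=-2035, T(8)=-5394, T(9)=-14371, T(10)=-38206; answer -38206

-38206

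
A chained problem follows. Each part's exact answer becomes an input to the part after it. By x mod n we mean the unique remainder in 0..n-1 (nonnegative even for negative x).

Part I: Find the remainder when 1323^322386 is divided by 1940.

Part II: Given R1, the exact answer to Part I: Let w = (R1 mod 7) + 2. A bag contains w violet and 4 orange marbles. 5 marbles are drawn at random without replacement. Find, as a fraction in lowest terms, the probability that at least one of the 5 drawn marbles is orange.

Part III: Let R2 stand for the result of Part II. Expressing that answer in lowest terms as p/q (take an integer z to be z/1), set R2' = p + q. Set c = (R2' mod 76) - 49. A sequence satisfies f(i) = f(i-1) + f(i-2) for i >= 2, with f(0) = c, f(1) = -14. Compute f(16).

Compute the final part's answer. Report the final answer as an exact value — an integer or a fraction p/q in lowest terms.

-39438

Part I: squarings mod 1940: 1323^1=1323, 1323^2=449, 1323^4=1781, 1323^8=61, 1323^16=1781, 1323^32=61, 1323^64=1781, 1323^128=61, 1323^256=1781, 1323^512=61, 1323^1024=1781, 1323^2048=61, 1323^4096=1781, 1323^8192=61, 1323^16384=1781, 1323^32768=61, 1323^65536=1781, 1323^131072=61, 1323^262144=1781; 1323^322386 = 1323^2 * 1323^16 * 1323^64 * 1323^256 * 1323^512 * 1323^2048 * 1323^8192 * 1323^16384 * 1323^32768 * 1323^262144 = 389 (mod 1940); answer 389
Part II: R1 = 389; w = 6; total draws C(10,5) = 252; complement C(6,5) = 6; favorable 252 - 6 = 246; P = 41/42; answer 41/42
Part III: R2 = 41/42; threaded value p + q = 83; c = -42; f(2) = 1*(-14) + 1*(-42) = -56; iterating: f(2)=-56, f(3)=-70, f(4)=-126, f(5)=-196, f(6)=-322, f(7)=-518, f(8)=-840, f(9)=-1358, f(10)=-2198, f(11)=-3556, f(12)=-5754, f(13)=-9310, f(14)=-15064, f(15)=-24374, f(16)=-39438; answer -39438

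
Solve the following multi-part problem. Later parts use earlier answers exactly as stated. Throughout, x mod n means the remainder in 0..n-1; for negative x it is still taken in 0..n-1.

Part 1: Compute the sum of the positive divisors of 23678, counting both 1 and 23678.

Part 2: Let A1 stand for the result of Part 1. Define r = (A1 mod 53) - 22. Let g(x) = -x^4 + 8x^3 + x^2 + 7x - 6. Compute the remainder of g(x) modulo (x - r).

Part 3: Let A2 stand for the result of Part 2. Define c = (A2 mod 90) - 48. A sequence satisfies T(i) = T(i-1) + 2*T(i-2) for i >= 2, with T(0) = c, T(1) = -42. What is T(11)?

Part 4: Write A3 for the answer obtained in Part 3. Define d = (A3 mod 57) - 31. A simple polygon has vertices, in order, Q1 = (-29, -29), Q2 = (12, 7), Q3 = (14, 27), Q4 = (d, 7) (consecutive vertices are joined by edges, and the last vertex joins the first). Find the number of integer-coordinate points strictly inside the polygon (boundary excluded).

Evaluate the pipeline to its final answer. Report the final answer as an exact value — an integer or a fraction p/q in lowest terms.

Part 1: 23678 = 2 * 11839; sigma = (1 + 2) * (1 + 11839) = 3 * 11840 = 35520; answer 35520
Part 2: A1 = 35520; r = -12; remainder = value at the root: -1*(-12)^4 + 8*(-12)^3 + 1*(-12)^2 + 7*(-12)^1 - 6 = (-20736) + (-13824) + (144) + (-84) + (-6) = -34506; answer -34506
Part 3: A2 = -34506; c = 6; T(2) = 1*(-42) + 2*(6) = -30; iterating: T(2)=-30, T(3)=-114, T(4)=-174, T(5)=-402, T(6)=-750, T(7)=-1554, T(8)=-3054, T(9)=-6162, T(10)=-12270, T(11)=-24594; answer -24594
Part 4: A3 = -24594; d = -1; cross terms: (-29*7 - 12*-29)=145, (12*27 - 14*7)=226, (14*7 - -1*27)=125, (-1*-29 - -29*7)=232; twice the area = |728| = 728; area = 364; boundary points = 1 + 2 + 5 + 4 = 12; strictly interior points = area - boundary/2 + 1 = 359; answer 359

359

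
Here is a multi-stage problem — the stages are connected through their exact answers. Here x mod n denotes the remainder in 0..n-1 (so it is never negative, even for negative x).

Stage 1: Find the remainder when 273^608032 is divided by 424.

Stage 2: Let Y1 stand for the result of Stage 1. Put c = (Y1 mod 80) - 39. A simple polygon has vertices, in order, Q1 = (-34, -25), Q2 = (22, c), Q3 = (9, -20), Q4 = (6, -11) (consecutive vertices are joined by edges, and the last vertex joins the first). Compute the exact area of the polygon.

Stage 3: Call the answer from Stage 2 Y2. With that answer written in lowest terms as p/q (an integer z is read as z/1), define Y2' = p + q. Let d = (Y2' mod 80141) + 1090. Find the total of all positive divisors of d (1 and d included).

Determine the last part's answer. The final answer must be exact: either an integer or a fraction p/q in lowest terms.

2304

Stage 1: squarings mod 424: 273^1=273, 273^2=329, 273^4=121, 273^8=225, 273^16=169, 273^32=153, 273^64=89, 273^128=289, 273^256=417, 273^512=49, 273^1024=281, 273^2048=97, 273^4096=81, 273^8192=201, 273^16384=121, 273^32768=225, 273^65536=169, 273^131072=153, 273^262144=89, 273^524288=289; 273^608032 = 273^32 * 273^256 * 273^512 * 273^1024 * 273^16384 * 273^65536 * 273^524288 = 417 (mod 424); answer 417
Stage 2: Y1 = 417; c = -22; cross terms: (-34*-22 - 22*-25)=1298, (22*-20 - 9*-22)=-242, (9*-11 - 6*-20)=21, (6*-25 - -34*-11)=-524; twice the area = |553| = 553; area = 553/2; answer 553/2
Stage 3: Y2 = 553/2; threaded value p + q = 555; d = 1645; 1645 = 5 * 7 * 47; sigma = (1 + 5) * (1 + 7) * (1 + 47) = 6 * 8 * 48 = 2304; answer 2304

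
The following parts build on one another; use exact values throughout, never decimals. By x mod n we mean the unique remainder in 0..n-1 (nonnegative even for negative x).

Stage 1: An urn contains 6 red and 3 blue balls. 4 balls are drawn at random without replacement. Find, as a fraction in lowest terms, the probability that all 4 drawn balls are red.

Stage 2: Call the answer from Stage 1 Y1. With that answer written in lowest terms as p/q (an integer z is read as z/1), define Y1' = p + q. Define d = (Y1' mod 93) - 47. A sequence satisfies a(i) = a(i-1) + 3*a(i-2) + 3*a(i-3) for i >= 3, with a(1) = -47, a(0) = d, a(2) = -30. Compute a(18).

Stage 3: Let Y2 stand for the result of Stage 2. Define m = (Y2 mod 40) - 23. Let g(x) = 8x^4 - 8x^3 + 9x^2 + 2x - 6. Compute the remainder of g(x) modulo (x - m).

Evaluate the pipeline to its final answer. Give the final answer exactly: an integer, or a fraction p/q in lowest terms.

Stage 1: total draws C(9,4) = 126; favorable C(6,4) = 15; P = 5/42; answer 5/42
Stage 2: Y1 = 5/42; threaded value p + q = 47; d = 0; a(3) = 1*(-30) + 3*(-47) + 3*(0) = -171; iterating: a(3)=-171, a(4)=-402, a(5)=-1005, a(6)=-2724, a(7)=-6945, a(8)=-18132, a(9)=-47139, a(10)=-122370, a(11)=-318183, a(12)=-826710, a(13)=-2148369, a(14)=-5583048, a(15)=-14508285, a(16)=-37702536, a(17)=-97976535, a(18)=-254608998; answer -254608998
Stage 3: Y2 = -254608998; m = -21; remainder = value at the root: 8*(-21)^4 - 8*(-21)^3 + 9*(-21)^2 + 2*(-21)^1 - 6 = (1555848) + (74088) + (3969) + (-42) + (-6) = 1633857; answer 1633857

1633857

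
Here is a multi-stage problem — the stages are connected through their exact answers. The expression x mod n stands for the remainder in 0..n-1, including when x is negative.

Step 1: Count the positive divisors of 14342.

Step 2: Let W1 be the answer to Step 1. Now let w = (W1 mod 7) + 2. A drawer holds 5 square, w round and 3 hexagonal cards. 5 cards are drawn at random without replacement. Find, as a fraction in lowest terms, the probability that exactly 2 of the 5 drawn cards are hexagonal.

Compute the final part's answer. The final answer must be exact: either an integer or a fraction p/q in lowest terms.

4/11

Step 1: 14342 = 2 * 71 * 101; number of divisors = (1+1) * (1+1) * (1+1) = 8; answer 8
Step 2: W1 = 8; w = 3; total draws C(11,5) = 462; favorable C(3,2)*C(8,3) = 168; P = 4/11; answer 4/11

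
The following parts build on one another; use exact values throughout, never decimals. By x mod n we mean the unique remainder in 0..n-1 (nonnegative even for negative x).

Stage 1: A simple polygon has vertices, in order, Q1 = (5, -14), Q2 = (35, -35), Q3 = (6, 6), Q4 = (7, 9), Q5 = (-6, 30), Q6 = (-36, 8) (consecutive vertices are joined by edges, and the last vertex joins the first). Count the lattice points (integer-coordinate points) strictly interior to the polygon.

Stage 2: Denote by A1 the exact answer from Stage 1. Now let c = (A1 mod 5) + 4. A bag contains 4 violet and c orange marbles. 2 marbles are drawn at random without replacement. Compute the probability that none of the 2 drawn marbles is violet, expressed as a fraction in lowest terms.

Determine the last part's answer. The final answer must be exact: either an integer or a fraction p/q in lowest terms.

Stage 1: cross terms: (5*-35 - 35*-14)=315, (35*6 - 6*-35)=420, (6*9 - 7*6)=12, (7*30 - -6*9)=264, (-6*8 - -36*30)=1032, (-36*-14 - 5*8)=464; twice the area = |2507| = 2507; area = 2507/2; boundary points = 3 + 1 + 1 + 1 + 2 + 1 = 9; strictly interior points = area - boundary/2 + 1 = 1250; answer 1250
Stage 2: A1 = 1250; c = 4; total draws C(8,2) = 28; favorable C(4,2) = 6; P = 3/14; answer 3/14

3/14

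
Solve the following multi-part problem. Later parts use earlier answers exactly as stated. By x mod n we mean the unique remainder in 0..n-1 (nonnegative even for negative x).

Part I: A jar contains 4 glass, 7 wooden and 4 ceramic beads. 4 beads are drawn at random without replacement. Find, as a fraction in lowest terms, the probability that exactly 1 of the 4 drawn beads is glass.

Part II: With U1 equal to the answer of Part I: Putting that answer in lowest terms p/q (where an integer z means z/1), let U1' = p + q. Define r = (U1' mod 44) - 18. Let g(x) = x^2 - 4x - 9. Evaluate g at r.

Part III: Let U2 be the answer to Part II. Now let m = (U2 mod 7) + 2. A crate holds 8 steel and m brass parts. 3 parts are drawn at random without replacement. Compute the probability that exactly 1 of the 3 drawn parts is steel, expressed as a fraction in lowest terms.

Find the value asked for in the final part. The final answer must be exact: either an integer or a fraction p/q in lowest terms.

Part I: total draws C(15,4) = 1365; favorable C(4,1)*C(11,3) = 660; P = 44/91; answer 44/91
Part II: U1 = 44/91; threaded value p + q = 135; r = -15; 1*(-15)^2 - 4*(-15)^1 - 9 = (225) + (60) + (-9) = 276; answer 276
Part III: U2 = 276; m = 5; total draws C(13,3) = 286; favorable C(8,1)*C(5,2) = 80; P = 40/143; answer 40/143

40/143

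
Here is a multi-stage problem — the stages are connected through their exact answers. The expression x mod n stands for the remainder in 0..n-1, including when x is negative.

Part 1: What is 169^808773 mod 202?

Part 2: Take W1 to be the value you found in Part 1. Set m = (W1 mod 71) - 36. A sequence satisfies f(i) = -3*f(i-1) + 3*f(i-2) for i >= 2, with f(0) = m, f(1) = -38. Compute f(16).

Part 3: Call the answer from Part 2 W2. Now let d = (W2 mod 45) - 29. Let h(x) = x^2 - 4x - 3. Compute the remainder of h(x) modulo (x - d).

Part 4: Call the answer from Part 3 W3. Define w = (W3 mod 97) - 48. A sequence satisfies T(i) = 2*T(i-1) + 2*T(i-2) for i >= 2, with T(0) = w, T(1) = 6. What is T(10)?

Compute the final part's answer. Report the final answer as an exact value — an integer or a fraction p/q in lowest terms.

Part 1: squarings mod 202: 169^1=169, 169^2=79, 169^4=181, 169^8=37, 169^16=157, 169^32=5, 169^64=25, 169^128=19, 169^256=159, 169^512=31, 169^1024=153, 169^2048=179, 169^4096=125, 169^8192=71, 169^16384=193, 169^32768=81, 169^65536=97, 169^131072=117, 169^262144=155, 169^524288=189; 169^808773 = 169^1 * 169^4 * 169^64 * 169^256 * 169^512 * 169^1024 * 169^4096 * 169^16384 * 169^262144 * 169^524288 = 179 (mod 202); answer 179
Part 2: W1 = 179; m = 1; f(2) = -3*(-38) + 3*(1) = 117; iterating: f(2)=117, f(3)=-465, f(4)=1746, f(5)=-6633, f(6)=25137, f(7)=-95310, f(8)=361341, f(9)=-1369953, f(10)=5193882, f(11)=-19691505, f(12)=74656161, f(13)=-283042998, f(14)=1073097477, f(15)=-4068421425, f(16)=15424556706; answer 15424556706
Part 3: W2 = 15424556706; d = 7; remainder = value at the root: 1*(7)^2 - 4*(7)^1 - 3 = (49) + (-28) + (-3) = 18; answer 18
Part 4: W3 = 18; w = -30; T(2) = 2*(6) + 2*(-30) = -48; iterating: T(2)=-48, T(3)=-84, T(4)=-264, T(5)=-696, T(6)=-1920, T(7)=-5232, T(8)=-14304, T(9)=-39072, T(10)=-106752; answer -106752

-106752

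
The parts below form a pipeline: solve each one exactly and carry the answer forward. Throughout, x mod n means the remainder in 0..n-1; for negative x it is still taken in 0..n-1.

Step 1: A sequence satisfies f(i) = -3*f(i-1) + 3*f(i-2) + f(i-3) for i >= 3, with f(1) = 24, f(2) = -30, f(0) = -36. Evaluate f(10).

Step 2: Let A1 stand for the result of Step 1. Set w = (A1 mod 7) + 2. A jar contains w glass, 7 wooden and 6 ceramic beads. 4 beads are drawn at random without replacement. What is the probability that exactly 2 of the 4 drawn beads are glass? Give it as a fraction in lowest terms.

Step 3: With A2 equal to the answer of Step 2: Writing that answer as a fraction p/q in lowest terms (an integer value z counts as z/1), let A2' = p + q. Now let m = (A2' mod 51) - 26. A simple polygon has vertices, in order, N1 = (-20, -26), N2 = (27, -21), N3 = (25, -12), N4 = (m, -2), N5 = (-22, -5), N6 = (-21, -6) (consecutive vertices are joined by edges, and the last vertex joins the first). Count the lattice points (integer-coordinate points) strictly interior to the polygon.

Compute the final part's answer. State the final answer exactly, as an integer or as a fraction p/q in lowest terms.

Step 1: f(3) = -3*(-30) + 3*(24) + 1*(-36) = 126; iterating: f(3)=126, f(4)=-444, f(5)=1680, f(6)=-6246, f(7)=23334, f(8)=-87060, f(9)=324936, f(10)=-1212654; answer -1212654
Step 2: A1 = -1212654; w = 7; total draws C(20,4) = 4845; favorable C(7,2)*C(13,2) = 1638; P = 546/1615; answer 546/1615
Step 3: A2 = 546/1615; threaded value p + q = 2161; m = -7; cross terms: (-20*-21 - 27*-26)=1122, (27*-12 - 25*-21)=201, (25*-2 - -7*-12)=-134, (-7*-5 - -22*-2)=-9, (-22*-6 - -21*-5)=27, (-21*-26 - -20*-6)=426; twice the area = |1633| = 1633; area = 1633/2; boundary points = 1 + 1 + 2 + 3 + 1 + 1 = 9; strictly interior points = area - boundary/2 + 1 = 813; answer 813

813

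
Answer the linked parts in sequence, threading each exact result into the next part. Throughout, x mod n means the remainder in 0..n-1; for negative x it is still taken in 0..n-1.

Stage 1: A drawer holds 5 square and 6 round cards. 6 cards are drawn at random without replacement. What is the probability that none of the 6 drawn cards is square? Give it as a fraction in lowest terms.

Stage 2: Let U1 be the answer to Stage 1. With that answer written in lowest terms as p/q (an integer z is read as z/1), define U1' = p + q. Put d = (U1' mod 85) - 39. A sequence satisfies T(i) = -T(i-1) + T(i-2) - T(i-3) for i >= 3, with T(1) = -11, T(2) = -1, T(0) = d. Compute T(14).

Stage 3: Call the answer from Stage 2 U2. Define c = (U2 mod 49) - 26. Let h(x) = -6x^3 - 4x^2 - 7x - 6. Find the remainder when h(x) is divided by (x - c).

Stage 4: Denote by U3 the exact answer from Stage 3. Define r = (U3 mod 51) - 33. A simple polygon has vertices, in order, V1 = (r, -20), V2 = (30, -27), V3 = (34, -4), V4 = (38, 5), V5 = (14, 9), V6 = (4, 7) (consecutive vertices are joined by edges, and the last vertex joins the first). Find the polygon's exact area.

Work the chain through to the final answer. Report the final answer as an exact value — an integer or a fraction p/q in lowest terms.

Stage 1: total draws C(11,6) = 462; favorable C(6,6) = 1; P = 1/462; answer 1/462
Stage 2: U1 = 1/462; threaded value p + q = 463; d = -1; T(3) = -1*(-1) + 1*(-11) - 1*(-1) = -9; iterating: T(3)=-9, T(4)=19, T(5)=-27, T(6)=55, T(7)=-101, T(8)=183, T(9)=-339, T(10)=623, T(11)=-1145, T(12)=2107, T(13)=-3875, T(14)=7127; answer 7127
Stage 3: U2 = 7127; c = -4; remainder = value at the root: -6*(-4)^3 - 4*(-4)^2 - 7*(-4)^1 - 6 = (384) + (-64) + (28) + (-6) = 342; answer 342
Stage 4: U3 = 342; r = 3; cross terms: (3*-27 - 30*-20)=519, (30*-4 - 34*-27)=798, (34*5 - 38*-4)=322, (38*9 - 14*5)=272, (14*7 - 4*9)=62, (4*-20 - 3*7)=-101; twice the area = |1872| = 1872; area = 936; answer 936

936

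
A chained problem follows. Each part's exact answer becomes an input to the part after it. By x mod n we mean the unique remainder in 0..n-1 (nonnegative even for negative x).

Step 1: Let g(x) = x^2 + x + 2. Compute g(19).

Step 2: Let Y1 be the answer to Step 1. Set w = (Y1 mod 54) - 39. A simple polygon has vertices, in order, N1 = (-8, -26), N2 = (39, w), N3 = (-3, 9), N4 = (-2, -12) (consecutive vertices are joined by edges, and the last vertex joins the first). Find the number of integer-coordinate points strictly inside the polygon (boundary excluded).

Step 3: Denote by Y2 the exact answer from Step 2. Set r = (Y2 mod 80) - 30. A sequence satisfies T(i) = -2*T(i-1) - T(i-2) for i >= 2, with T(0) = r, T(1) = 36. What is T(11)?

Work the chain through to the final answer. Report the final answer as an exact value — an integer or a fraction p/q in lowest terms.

Step 1: 1*(19)^2 + 1*(19)^1 + 2 = (361) + (19) + (2) = 382; answer 382
Step 2: Y1 = 382; w = -35; cross terms: (-8*-35 - 39*-26)=1294, (39*9 - -3*-35)=246, (-3*-12 - -2*9)=54, (-2*-26 - -8*-12)=-44; twice the area = |1550| = 1550; area = 775; boundary points = 1 + 2 + 1 + 2 = 6; strictly interior points = area - boundary/2 + 1 = 773; answer 773
Step 3: Y2 = 773; r = 23; T(2) = -2*(36) - 1*(23) = -95; iterating: T(2)=-95, T(3)=154, T(4)=-213, T(5)=272, T(6)=-331, T(7)=390, T(8)=-449, T(9)=508, T(10)=-567, T(11)=626; answer 626

626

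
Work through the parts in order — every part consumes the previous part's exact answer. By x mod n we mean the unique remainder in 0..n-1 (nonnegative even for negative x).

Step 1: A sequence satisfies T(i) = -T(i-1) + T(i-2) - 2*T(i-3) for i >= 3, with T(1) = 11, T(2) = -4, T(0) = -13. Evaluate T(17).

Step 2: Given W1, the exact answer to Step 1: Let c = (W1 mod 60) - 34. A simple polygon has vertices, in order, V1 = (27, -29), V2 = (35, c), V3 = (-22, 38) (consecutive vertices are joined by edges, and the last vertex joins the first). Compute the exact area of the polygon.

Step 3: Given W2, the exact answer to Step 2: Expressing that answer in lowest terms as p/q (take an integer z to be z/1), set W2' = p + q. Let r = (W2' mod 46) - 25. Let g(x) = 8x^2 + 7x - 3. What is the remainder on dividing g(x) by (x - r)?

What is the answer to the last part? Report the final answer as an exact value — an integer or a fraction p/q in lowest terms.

Step 1: T(3) = -1*(-4) + 1*(11) - 2*(-13) = 41; iterating: T(3)=41, T(4)=-67, T(5)=116, T(6)=-265, T(7)=515, T(8)=-1012, T(9)=2057, T(10)=-4099, T(11)=8180, T(12)=-16393, T(13)=32771, T(14)=-65524, T(15)=131081, T(16)=-262147, T(17)=524276; answer 524276
Step 2: W1 = 524276; c = 22; cross terms: (27*22 - 35*-29)=1609, (35*38 - -22*22)=1814, (-22*-29 - 27*38)=-388; twice the area = |3035| = 3035; area = 3035/2; answer 3035/2
Step 3: W2 = 3035/2; threaded value p + q = 3037; r = -24; remainder = value at the root: 8*(-24)^2 + 7*(-24)^1 - 3 = (4608) + (-168) + (-3) = 4437; answer 4437

4437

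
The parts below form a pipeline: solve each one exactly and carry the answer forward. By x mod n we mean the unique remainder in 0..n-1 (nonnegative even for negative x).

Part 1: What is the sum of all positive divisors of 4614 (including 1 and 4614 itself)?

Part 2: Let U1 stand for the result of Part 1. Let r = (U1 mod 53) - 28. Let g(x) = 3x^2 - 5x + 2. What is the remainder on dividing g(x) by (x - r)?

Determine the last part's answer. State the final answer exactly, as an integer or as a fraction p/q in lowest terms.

352

Part 1: 4614 = 2 * 3 * 769; sigma = (1 + 2) * (1 + 3) * (1 + 769) = 3 * 4 * 770 = 9240; answer 9240
Part 2: U1 = 9240; r = -10; remainder = value at the root: 3*(-10)^2 - 5*(-10)^1 + 2 = (300) + (50) + (2) = 352; answer 352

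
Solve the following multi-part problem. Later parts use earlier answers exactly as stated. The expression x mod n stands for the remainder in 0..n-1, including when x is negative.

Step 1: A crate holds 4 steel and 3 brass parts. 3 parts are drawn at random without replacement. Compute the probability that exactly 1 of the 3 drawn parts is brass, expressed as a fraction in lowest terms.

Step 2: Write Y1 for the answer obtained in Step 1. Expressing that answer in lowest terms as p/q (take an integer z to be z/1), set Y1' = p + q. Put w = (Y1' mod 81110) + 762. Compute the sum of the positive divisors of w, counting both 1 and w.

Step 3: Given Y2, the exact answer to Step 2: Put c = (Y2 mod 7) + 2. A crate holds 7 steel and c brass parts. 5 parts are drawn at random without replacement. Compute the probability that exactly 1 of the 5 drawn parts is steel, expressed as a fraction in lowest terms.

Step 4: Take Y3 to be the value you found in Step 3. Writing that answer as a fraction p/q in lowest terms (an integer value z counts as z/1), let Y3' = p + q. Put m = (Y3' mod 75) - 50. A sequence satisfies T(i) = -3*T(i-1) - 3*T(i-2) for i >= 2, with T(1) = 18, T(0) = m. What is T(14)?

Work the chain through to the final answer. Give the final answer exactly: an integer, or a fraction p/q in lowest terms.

39366

Step 1: total draws C(7,3) = 35; favorable C(3,1)*C(4,2) = 18; P = 18/35; answer 18/35
Step 2: Y1 = 18/35; threaded value p + q = 53; w = 815; 815 = 5 * 163; sigma = (1 + 5) * (1 + 163) = 6 * 164 = 984; answer 984
Step 3: Y2 = 984; c = 6; total draws C(13,5) = 1287; favorable C(7,1)*C(6,4) = 105; P = 35/429; answer 35/429
Step 4: Y3 = 35/429; threaded value p + q = 464; m = -36; T(2) = -3*(18) - 3*(-36) = 54; iterating: T(2)=54, T(3)=-216, T(4)=486, T(5)=-810, T(6)=972, T(7)=-486, T(8)=-1458, T(9)=5832, T(10)=-13122, T(11)=21870, T(12)=-26244, T(13)=13122, T(14)=39366; answer 39366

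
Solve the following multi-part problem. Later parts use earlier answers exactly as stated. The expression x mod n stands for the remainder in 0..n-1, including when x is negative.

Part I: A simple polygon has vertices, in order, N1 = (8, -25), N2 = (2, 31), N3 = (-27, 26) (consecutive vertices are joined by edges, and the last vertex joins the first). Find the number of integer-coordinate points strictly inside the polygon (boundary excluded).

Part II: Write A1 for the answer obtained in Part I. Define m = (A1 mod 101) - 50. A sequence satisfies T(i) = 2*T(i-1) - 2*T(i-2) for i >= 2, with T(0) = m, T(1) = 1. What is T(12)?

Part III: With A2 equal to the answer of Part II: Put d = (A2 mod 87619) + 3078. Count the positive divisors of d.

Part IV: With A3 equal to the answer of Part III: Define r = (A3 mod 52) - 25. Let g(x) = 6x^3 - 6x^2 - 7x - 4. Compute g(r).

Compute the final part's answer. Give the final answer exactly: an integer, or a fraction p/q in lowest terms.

-31097

Part I: cross terms: (8*31 - 2*-25)=298, (2*26 - -27*31)=889, (-27*-25 - 8*26)=467; twice the area = |1654| = 1654; area = 827; boundary points = 2 + 1 + 1 = 4; strictly interior points = area - boundary/2 + 1 = 826; answer 826
Part II: A1 = 826; m = -32; T(2) = 2*(1) - 2*(-32) = 66; iterating: T(2)=66, T(3)=130, T(4)=128, T(5)=-4, T(6)=-264, T(7)=-520, T(8)=-512, T(9)=16, T(10)=1056, T(11)=2080, T(12)=2048; answer 2048
Part III: A2 = 2048; d = 5126; 5126 = 2 * 11 * 233; number of divisors = (1+1) * (1+1) * (1+1) = 8; answer 8
Part IV: A3 = 8; r = -17; 6*(-17)^3 - 6*(-17)^2 - 7*(-17)^1 - 4 = (-29478) + (-1734) + (119) + (-4) = -31097; answer -31097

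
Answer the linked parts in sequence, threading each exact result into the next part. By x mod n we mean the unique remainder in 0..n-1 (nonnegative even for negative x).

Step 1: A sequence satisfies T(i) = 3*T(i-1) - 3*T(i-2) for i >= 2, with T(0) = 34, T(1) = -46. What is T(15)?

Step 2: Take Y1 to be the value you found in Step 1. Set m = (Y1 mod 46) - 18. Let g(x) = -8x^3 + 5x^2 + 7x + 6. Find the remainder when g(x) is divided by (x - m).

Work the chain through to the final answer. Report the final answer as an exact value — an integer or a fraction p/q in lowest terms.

Step 1: T(2) = 3*(-46) - 3*(34) = -240; iterating: T(2)=-240, T(3)=-582, T(4)=-1026, T(5)=-1332, T(6)=-918, T(7)=1242, T(8)=6480, T(9)=15714, T(10)=27702, T(11)=35964, T(12)=24786, T(13)=-33534, T(14)=-174960, T(15)=-424278; answer -424278
Step 2: Y1 = -424278; m = 8; remainder = value at the root: -8*(8)^3 + 5*(8)^2 + 7*(8)^1 + 6 = (-4096) + (320) + (56) + (6) = -3714; answer -3714

-3714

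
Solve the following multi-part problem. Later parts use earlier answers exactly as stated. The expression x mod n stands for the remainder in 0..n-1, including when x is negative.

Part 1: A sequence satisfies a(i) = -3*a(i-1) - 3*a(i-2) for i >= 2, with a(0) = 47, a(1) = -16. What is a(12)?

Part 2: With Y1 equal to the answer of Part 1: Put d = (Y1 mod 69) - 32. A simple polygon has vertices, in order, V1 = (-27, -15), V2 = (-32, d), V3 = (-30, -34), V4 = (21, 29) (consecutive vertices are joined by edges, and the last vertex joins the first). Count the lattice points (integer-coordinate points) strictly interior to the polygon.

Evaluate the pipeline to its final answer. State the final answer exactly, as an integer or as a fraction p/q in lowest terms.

467

Part 1: a(2) = -3*(-16) - 3*(47) = -93; iterating: a(2)=-93, a(3)=327, a(4)=-702, a(5)=1125, a(6)=-1269, a(7)=432, a(8)=2511, a(9)=-8829, a(10)=18954, a(11)=-30375, a(12)=34263; answer 34263
Part 2: Y1 = 34263; d = 7; cross terms: (-27*7 - -32*-15)=-669, (-32*-34 - -30*7)=1298, (-30*29 - 21*-34)=-156, (21*-15 - -27*29)=468; twice the area = |941| = 941; area = 941/2; boundary points = 1 + 1 + 3 + 4 = 9; strictly interior points = area - boundary/2 + 1 = 467; answer 467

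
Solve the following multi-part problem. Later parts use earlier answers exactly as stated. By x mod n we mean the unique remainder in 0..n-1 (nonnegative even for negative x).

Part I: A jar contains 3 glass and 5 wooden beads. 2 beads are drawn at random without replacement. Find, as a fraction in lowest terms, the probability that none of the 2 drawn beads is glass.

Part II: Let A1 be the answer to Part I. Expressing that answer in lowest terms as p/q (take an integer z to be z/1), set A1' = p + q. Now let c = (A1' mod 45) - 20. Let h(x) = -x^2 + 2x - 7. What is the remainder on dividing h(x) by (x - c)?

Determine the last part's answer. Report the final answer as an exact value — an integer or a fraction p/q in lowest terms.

Part I: total draws C(8,2) = 28; favorable C(5,2) = 10; P = 5/14; answer 5/14
Part II: A1 = 5/14; threaded value p + q = 19; c = -1; remainder = value at the root: -1*(-1)^2 + 2*(-1)^1 - 7 = (-1) + (-2) + (-7) = -10; answer -10

-10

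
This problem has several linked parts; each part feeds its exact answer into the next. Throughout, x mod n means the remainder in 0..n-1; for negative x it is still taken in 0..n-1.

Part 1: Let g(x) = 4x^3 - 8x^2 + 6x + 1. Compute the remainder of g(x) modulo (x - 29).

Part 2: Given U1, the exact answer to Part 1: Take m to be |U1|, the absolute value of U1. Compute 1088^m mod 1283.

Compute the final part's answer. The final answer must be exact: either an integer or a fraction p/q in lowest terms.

998

Part 1: remainder = value at the root: 4*(29)^3 - 8*(29)^2 + 6*(29)^1 + 1 = (97556) + (-6728) + (174) + (1) = 91003; answer 91003
Part 2: U1 = 91003; m = 91003; squarings mod 1283: 1088^1=1088, 1088^2=818, 1088^4=681, 1088^8=598, 1088^16=930, 1088^32=158, 1088^64=587, 1088^128=725, 1088^256=878, 1088^512=1084, 1088^1024=1111, 1088^2048=75, 1088^4096=493, 1088^8192=562, 1088^16384=226, 1088^32768=1039, 1088^65536=518; 1088^91003 = 1088^1 * 1088^2 * 1088^8 * 1088^16 * 1088^32 * 1088^64 * 1088^256 * 1088^512 * 1088^8192 * 1088^16384 * 1088^65536 = 998 (mod 1283); answer 998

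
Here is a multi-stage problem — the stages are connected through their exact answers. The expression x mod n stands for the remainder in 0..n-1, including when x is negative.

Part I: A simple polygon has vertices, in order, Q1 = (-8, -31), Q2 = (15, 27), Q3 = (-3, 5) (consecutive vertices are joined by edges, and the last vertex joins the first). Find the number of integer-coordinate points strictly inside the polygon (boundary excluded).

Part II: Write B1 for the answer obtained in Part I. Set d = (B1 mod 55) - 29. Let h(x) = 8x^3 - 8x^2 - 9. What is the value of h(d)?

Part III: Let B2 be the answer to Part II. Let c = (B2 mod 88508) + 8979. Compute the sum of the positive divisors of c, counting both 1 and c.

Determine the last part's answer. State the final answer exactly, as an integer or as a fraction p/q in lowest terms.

121920

Part I: cross terms: (-8*27 - 15*-31)=249, (15*5 - -3*27)=156, (-3*-31 - -8*5)=133; twice the area = |538| = 538; area = 269; boundary points = 1 + 2 + 1 = 4; strictly interior points = area - boundary/2 + 1 = 268; answer 268
Part II: B1 = 268; d = 19; 8*(19)^3 - 8*(19)^2 - 9 = (54872) + (-2888) + (-9) = 51975; answer 51975
Part III: B2 = 51975; c = 60954; 60954 = 2 * 3 * 10159; sigma = (1 + 2) * (1 + 3) * (1 + 10159) = 3 * 4 * 10160 = 121920; answer 121920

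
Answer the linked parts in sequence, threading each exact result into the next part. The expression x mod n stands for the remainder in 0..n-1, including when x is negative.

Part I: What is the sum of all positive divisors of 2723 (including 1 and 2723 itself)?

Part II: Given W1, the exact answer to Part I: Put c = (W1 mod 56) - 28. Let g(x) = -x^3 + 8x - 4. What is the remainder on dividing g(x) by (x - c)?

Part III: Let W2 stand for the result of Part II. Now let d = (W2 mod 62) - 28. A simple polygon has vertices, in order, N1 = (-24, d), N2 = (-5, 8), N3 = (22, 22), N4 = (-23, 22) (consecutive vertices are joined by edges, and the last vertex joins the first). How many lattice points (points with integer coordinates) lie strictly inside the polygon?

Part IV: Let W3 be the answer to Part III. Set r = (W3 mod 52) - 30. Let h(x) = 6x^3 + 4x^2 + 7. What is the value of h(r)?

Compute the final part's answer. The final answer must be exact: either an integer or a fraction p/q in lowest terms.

13865

Part I: 2723 = 7 * 389; sigma = (1 + 7) * (1 + 389) = 8 * 390 = 3120; answer 3120
Part II: W1 = 3120; c = 12; remainder = value at the root: -1*(12)^3 + 8*(12)^1 - 4 = (-1728) + (96) + (-4) = -1636; answer -1636
Part III: W2 = -1636; d = 10; cross terms: (-24*8 - -5*10)=-142, (-5*22 - 22*8)=-286, (22*22 - -23*22)=990, (-23*10 - -24*22)=298; twice the area = |860| = 860; area = 430; boundary points = 1 + 1 + 45 + 1 = 48; strictly interior points = area - boundary/2 + 1 = 407; answer 407
Part IV: W3 = 407; r = 13; 6*(13)^3 + 4*(13)^2 + 7 = (13182) + (676) + (7) = 13865; answer 13865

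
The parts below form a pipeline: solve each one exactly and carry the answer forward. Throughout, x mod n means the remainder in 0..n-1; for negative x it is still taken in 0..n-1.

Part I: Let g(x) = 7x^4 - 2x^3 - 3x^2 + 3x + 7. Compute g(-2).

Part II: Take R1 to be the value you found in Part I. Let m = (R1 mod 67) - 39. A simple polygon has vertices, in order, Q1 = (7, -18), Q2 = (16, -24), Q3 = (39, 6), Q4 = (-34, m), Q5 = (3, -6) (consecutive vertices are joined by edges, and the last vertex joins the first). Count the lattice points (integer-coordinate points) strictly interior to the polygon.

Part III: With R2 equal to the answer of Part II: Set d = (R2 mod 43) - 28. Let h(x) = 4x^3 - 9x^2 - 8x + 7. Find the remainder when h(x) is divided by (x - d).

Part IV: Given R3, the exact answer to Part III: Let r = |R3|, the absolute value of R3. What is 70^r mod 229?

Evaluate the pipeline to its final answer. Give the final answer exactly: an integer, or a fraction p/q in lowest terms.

215

Part I: 7*(-2)^4 - 2*(-2)^3 - 3*(-2)^2 + 3*(-2)^1 + 7 = (112) + (16) + (-12) + (-6) + (7) = 117; answer 117
Part II: R1 = 117; m = 11; cross terms: (7*-24 - 16*-18)=120, (16*6 - 39*-24)=1032, (39*11 - -34*6)=633, (-34*-6 - 3*11)=171, (3*-18 - 7*-6)=-12; twice the area = |1944| = 1944; area = 972; boundary points = 3 + 1 + 1 + 1 + 4 = 10; strictly interior points = area - boundary/2 + 1 = 968; answer 968
Part III: R2 = 968; d = -6; remainder = value at the root: 4*(-6)^3 - 9*(-6)^2 - 8*(-6)^1 + 7 = (-864) + (-324) + (48) + (7) = -1133; answer -1133
Part IV: R3 = -1133; r = 1133; squarings mod 229: 70^1=70, 70^2=91, 70^4=37, 70^8=224, 70^16=25, 70^32=167, 70^64=180, 70^128=111, 70^256=184, 70^512=193, 70^1024=151; 70^1133 = 70^1 * 70^4 * 70^8 * 70^32 * 70^64 * 70^1024 = 215 (mod 229); answer 215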